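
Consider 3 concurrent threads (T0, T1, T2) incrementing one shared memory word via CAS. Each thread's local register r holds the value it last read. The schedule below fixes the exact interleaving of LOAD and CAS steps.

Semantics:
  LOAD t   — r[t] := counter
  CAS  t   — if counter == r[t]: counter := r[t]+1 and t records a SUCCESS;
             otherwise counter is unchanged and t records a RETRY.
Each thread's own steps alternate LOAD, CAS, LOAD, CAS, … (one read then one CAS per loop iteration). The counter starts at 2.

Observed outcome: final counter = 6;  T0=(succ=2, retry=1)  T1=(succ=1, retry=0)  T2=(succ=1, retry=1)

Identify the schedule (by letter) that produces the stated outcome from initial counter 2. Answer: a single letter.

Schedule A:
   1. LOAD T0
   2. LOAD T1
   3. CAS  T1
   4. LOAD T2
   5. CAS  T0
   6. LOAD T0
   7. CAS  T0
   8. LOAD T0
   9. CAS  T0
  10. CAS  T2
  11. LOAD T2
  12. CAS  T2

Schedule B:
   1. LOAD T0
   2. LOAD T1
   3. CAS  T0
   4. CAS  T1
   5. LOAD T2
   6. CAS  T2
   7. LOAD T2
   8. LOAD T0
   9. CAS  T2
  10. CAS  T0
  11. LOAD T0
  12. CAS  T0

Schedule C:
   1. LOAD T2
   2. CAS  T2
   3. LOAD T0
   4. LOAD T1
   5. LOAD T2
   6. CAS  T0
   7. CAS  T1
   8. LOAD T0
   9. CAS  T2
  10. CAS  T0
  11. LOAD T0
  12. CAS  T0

Simulating candidate A:
1. LOAD T0 → mem=2 r[T0]=2 [LOAD]
2. LOAD T1 → mem=2 r[T1]=2 [LOAD]
3. CAS T1 → mem=3 r[T1]=2 [OK]
4. LOAD T2 → mem=3 r[T2]=3 [LOAD]
5. CAS T0 → mem=3 r[T0]=2 [RETRY]
6. LOAD T0 → mem=3 r[T0]=3 [LOAD]
7. CAS T0 → mem=4 r[T0]=3 [OK]
8. LOAD T0 → mem=4 r[T0]=4 [LOAD]
9. CAS T0 → mem=5 r[T0]=4 [OK]
10. CAS T2 → mem=5 r[T2]=3 [RETRY]
11. LOAD T2 → mem=5 r[T2]=5 [LOAD]
12. CAS T2 → mem=6 r[T2]=5 [OK]

A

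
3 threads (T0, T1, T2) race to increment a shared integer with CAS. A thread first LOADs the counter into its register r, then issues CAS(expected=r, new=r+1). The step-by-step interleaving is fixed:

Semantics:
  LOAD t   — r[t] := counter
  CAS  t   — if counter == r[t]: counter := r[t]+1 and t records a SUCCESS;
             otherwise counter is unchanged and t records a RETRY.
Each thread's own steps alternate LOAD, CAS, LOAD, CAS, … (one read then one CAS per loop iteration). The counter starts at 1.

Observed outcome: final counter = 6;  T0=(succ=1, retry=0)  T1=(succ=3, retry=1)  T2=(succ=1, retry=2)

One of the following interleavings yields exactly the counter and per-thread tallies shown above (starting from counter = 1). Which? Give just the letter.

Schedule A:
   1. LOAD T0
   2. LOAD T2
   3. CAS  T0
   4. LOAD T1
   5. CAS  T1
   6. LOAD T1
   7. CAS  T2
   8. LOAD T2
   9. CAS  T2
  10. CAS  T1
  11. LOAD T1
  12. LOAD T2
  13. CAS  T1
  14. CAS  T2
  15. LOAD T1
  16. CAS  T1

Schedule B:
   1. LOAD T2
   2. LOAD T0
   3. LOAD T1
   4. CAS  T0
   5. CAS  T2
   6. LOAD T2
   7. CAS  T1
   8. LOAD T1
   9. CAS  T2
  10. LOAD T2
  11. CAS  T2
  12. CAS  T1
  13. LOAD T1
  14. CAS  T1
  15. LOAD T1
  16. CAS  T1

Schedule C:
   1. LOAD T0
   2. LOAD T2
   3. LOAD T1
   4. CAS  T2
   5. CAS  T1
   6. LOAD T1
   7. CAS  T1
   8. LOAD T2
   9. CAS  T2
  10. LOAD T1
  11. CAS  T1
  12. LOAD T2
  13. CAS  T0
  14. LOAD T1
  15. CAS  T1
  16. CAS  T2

A

Tracing schedule A:
step 1: T0 LOAD ⇒ load; ctr=1 reg=1
step 2: T2 LOAD ⇒ load; ctr=1 reg=1
step 3: T0 CAS ⇒ ok; ctr=2 reg=1
step 4: T1 LOAD ⇒ load; ctr=2 reg=2
step 5: T1 CAS ⇒ ok; ctr=3 reg=2
step 6: T1 LOAD ⇒ load; ctr=3 reg=3
step 7: T2 CAS ⇒ retry; ctr=3 reg=1
step 8: T2 LOAD ⇒ load; ctr=3 reg=3
step 9: T2 CAS ⇒ ok; ctr=4 reg=3
step 10: T1 CAS ⇒ retry; ctr=4 reg=3
step 11: T1 LOAD ⇒ load; ctr=4 reg=4
step 12: T2 LOAD ⇒ load; ctr=4 reg=4
step 13: T1 CAS ⇒ ok; ctr=5 reg=4
step 14: T2 CAS ⇒ retry; ctr=5 reg=4
step 15: T1 LOAD ⇒ load; ctr=5 reg=5
step 16: T1 CAS ⇒ ok; ctr=6 reg=5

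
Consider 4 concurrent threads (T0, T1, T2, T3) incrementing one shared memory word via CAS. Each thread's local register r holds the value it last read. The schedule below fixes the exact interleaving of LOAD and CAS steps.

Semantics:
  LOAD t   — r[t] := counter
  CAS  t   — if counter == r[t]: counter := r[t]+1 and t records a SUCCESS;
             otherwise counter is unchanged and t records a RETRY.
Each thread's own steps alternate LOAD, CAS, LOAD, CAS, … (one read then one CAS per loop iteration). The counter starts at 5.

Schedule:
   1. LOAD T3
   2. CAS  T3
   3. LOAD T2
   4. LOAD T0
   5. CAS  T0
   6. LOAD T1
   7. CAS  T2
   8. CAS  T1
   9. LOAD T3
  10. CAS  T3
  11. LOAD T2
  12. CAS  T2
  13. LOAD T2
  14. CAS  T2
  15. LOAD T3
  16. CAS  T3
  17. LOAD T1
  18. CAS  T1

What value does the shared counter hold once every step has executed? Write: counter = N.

counter = 13

1. LOAD T3 → mem=5 r[T3]=5 [LOAD]
2. CAS T3 → mem=6 r[T3]=5 [OK]
3. LOAD T2 → mem=6 r[T2]=6 [LOAD]
4. LOAD T0 → mem=6 r[T0]=6 [LOAD]
5. CAS T0 → mem=7 r[T0]=6 [OK]
6. LOAD T1 → mem=7 r[T1]=7 [LOAD]
7. CAS T2 → mem=7 r[T2]=6 [RETRY]
8. CAS T1 → mem=8 r[T1]=7 [OK]
9. LOAD T3 → mem=8 r[T3]=8 [LOAD]
10. CAS T3 → mem=9 r[T3]=8 [OK]
11. LOAD T2 → mem=9 r[T2]=9 [LOAD]
12. CAS T2 → mem=10 r[T2]=9 [OK]
13. LOAD T2 → mem=10 r[T2]=10 [LOAD]
14. CAS T2 → mem=11 r[T2]=10 [OK]
15. LOAD T3 → mem=11 r[T3]=11 [LOAD]
16. CAS T3 → mem=12 r[T3]=11 [OK]
17. LOAD T1 → mem=12 r[T1]=12 [LOAD]
18. CAS T1 → mem=13 r[T1]=12 [OK]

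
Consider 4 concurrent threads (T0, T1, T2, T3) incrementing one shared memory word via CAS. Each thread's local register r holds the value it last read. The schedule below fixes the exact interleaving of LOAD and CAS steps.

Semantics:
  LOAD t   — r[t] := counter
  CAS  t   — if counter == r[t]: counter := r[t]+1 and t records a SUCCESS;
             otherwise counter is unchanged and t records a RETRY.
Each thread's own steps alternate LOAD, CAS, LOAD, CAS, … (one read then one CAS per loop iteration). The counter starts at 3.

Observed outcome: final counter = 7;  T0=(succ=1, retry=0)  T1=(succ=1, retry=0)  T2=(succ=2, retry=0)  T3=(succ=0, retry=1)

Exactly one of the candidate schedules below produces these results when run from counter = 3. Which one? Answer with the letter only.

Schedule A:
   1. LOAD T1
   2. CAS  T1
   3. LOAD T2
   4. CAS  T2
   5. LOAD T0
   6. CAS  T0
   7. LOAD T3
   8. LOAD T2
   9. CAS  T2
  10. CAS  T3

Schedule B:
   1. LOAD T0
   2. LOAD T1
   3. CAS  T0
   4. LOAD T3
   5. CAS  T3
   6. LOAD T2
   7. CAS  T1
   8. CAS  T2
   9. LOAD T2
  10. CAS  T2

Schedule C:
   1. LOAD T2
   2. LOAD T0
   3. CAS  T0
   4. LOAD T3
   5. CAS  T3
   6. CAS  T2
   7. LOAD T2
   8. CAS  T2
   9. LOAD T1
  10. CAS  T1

A

Tracing schedule A:
T1 LOAD — after: cnt=3, r=3 — load
T1 CAS — after: cnt=4, r=3 — ok
T2 LOAD — after: cnt=4, r=4 — load
T2 CAS — after: cnt=5, r=4 — ok
T0 LOAD — after: cnt=5, r=5 — load
T0 CAS — after: cnt=6, r=5 — ok
T3 LOAD — after: cnt=6, r=6 — load
T2 LOAD — after: cnt=6, r=6 — load
T2 CAS — after: cnt=7, r=6 — ok
T3 CAS — after: cnt=7, r=6 — retry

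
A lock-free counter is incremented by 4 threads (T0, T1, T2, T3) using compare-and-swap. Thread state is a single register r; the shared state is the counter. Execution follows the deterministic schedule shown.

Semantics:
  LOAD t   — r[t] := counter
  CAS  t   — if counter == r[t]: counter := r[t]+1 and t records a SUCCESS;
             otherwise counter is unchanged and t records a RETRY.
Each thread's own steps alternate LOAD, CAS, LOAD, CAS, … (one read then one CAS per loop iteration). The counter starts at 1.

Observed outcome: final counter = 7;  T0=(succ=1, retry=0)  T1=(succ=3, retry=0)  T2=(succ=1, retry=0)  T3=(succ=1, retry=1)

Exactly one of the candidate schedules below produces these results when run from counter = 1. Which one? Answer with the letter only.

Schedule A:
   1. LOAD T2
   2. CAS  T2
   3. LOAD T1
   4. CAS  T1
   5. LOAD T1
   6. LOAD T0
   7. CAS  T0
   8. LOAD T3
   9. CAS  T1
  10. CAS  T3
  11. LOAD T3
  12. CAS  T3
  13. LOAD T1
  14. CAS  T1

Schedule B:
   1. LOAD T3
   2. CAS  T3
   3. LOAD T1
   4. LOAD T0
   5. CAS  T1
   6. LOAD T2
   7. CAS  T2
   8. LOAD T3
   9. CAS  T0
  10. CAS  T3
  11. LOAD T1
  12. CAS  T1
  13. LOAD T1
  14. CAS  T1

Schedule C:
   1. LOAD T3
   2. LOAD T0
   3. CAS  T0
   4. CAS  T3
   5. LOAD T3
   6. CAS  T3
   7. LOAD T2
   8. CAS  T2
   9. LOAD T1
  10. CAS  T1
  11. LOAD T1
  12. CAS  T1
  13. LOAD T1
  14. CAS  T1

Simulating candidate C:
[1] T3.load  rd  (counter 1, T3.r 1)
[2] T0.load  rd  (counter 1, T0.r 1)
[3] T0.cas  hit  (counter 2, T0.r 1)
[4] T3.cas  miss  (counter 2, T3.r 1)
[5] T3.load  rd  (counter 2, T3.r 2)
[6] T3.cas  hit  (counter 3, T3.r 2)
[7] T2.load  rd  (counter 3, T2.r 3)
[8] T2.cas  hit  (counter 4, T2.r 3)
[9] T1.load  rd  (counter 4, T1.r 4)
[10] T1.cas  hit  (counter 5, T1.r 4)
[11] T1.load  rd  (counter 5, T1.r 5)
[12] T1.cas  hit  (counter 6, T1.r 5)
[13] T1.load  rd  (counter 6, T1.r 6)
[14] T1.cas  hit  (counter 7, T1.r 6)

C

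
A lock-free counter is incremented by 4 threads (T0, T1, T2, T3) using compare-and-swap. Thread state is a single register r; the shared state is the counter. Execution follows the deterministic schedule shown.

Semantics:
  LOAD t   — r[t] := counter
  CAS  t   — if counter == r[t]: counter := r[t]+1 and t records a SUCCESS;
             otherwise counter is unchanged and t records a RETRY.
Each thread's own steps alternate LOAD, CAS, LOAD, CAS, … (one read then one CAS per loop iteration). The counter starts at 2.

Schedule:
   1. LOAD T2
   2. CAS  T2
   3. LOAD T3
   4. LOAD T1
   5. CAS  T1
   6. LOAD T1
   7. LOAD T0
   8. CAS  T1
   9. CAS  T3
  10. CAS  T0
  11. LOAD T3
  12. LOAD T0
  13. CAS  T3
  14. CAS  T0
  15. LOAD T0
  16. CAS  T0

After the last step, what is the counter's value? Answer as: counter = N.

counter = 7

[1] T2.load  rd  (counter 2, T2.r 2)
[2] T2.cas  hit  (counter 3, T2.r 2)
[3] T3.load  rd  (counter 3, T3.r 3)
[4] T1.load  rd  (counter 3, T1.r 3)
[5] T1.cas  hit  (counter 4, T1.r 3)
[6] T1.load  rd  (counter 4, T1.r 4)
[7] T0.load  rd  (counter 4, T0.r 4)
[8] T1.cas  hit  (counter 5, T1.r 4)
[9] T3.cas  miss  (counter 5, T3.r 3)
[10] T0.cas  miss  (counter 5, T0.r 4)
[11] T3.load  rd  (counter 5, T3.r 5)
[12] T0.load  rd  (counter 5, T0.r 5)
[13] T3.cas  hit  (counter 6, T3.r 5)
[14] T0.cas  miss  (counter 6, T0.r 5)
[15] T0.load  rd  (counter 6, T0.r 6)
[16] T0.cas  hit  (counter 7, T0.r 6)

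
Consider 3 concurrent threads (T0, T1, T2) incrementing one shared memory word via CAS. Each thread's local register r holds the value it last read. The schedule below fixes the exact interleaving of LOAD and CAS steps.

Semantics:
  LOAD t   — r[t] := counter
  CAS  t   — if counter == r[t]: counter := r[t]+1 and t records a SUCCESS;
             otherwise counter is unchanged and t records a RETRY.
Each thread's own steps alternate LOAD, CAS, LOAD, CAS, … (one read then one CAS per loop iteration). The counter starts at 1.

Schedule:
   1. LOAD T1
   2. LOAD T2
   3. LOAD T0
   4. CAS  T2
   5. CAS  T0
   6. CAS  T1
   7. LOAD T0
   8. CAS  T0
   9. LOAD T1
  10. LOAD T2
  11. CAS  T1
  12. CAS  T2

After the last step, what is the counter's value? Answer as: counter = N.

counter = 4

T1 LOAD — after: cnt=1, r=1 — load
T2 LOAD — after: cnt=1, r=1 — load
T0 LOAD — after: cnt=1, r=1 — load
T2 CAS — after: cnt=2, r=1 — ok
T0 CAS — after: cnt=2, r=1 — retry
T1 CAS — after: cnt=2, r=1 — retry
T0 LOAD — after: cnt=2, r=2 — load
T0 CAS — after: cnt=3, r=2 — ok
T1 LOAD — after: cnt=3, r=3 — load
T2 LOAD — after: cnt=3, r=3 — load
T1 CAS — after: cnt=4, r=3 — ok
T2 CAS — after: cnt=4, r=3 — retry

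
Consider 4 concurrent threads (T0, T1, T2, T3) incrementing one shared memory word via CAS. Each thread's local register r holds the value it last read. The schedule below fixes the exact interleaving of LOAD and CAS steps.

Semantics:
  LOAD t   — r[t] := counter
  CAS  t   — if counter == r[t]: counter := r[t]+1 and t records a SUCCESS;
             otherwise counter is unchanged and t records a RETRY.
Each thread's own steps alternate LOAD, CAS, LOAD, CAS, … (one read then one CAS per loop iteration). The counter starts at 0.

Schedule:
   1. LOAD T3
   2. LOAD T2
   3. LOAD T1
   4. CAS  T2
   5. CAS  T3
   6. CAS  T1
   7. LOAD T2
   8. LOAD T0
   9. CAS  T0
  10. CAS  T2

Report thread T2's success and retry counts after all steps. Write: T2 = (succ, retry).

T2 = (1, 1)

   1) LOAD T3:  M=0  r_T3=0
   2) LOAD T2:  M=0  r_T2=0
   3) LOAD T1:  M=0  r_T1=0
   4) CAS  T2:  M=1  r_T2=0 ✓
   5) CAS  T3:  M=1  r_T3=0 ✗
   6) CAS  T1:  M=1  r_T1=0 ✗
   7) LOAD T2:  M=1  r_T2=1
   8) LOAD T0:  M=1  r_T0=1
   9) CAS  T0:  M=2  r_T0=1 ✓
  10) CAS  T2:  M=2  r_T2=1 ✗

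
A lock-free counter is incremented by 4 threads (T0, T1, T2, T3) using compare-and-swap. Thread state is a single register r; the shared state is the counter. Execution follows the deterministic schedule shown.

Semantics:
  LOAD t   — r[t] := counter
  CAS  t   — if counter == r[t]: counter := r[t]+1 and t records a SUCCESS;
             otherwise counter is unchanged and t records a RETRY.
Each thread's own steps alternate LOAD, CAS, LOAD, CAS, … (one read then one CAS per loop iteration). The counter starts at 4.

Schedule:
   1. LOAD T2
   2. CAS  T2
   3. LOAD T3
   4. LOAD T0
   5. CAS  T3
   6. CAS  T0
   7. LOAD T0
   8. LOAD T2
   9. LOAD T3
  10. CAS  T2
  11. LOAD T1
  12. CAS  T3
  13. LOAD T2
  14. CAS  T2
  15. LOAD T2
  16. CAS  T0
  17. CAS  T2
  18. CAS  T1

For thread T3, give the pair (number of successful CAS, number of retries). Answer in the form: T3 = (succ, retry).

T3 = (1, 1)

step 1: T2 LOAD ⇒ load; ctr=4 reg=4
step 2: T2 CAS ⇒ ok; ctr=5 reg=4
step 3: T3 LOAD ⇒ load; ctr=5 reg=5
step 4: T0 LOAD ⇒ load; ctr=5 reg=5
step 5: T3 CAS ⇒ ok; ctr=6 reg=5
step 6: T0 CAS ⇒ retry; ctr=6 reg=5
step 7: T0 LOAD ⇒ load; ctr=6 reg=6
step 8: T2 LOAD ⇒ load; ctr=6 reg=6
step 9: T3 LOAD ⇒ load; ctr=6 reg=6
step 10: T2 CAS ⇒ ok; ctr=7 reg=6
step 11: T1 LOAD ⇒ load; ctr=7 reg=7
step 12: T3 CAS ⇒ retry; ctr=7 reg=6
step 13: T2 LOAD ⇒ load; ctr=7 reg=7
step 14: T2 CAS ⇒ ok; ctr=8 reg=7
step 15: T2 LOAD ⇒ load; ctr=8 reg=8
step 16: T0 CAS ⇒ retry; ctr=8 reg=6
step 17: T2 CAS ⇒ ok; ctr=9 reg=8
step 18: T1 CAS ⇒ retry; ctr=9 reg=7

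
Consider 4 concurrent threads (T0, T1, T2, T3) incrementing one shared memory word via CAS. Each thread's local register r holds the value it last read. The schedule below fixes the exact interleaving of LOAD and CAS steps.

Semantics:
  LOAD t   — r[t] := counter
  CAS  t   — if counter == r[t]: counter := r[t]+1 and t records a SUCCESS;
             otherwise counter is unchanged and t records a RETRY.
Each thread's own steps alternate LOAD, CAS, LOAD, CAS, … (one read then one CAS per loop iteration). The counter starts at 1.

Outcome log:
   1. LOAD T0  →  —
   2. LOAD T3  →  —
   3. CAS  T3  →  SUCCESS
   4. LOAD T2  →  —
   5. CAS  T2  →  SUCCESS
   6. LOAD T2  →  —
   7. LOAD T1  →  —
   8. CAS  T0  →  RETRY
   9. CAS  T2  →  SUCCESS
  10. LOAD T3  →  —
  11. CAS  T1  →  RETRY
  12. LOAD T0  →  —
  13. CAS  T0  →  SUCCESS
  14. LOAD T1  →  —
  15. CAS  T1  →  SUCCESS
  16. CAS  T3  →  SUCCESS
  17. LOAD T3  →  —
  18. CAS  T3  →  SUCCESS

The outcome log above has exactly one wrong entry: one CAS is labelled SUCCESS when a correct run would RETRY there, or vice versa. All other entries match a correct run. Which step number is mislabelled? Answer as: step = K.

step = 16

Re-executing:
   1) LOAD T0:  M=1  r_T0=1
   2) LOAD T3:  M=1  r_T3=1
   3) CAS  T3:  M=2  r_T3=1 ✓
   4) LOAD T2:  M=2  r_T2=2
   5) CAS  T2:  M=3  r_T2=2 ✓
   6) LOAD T2:  M=3  r_T2=3
   7) LOAD T1:  M=3  r_T1=3
   8) CAS  T0:  M=3  r_T0=1 ✗
   9) CAS  T2:  M=4  r_T2=3 ✓
  10) LOAD T3:  M=4  r_T3=4
  11) CAS  T1:  M=4  r_T1=3 ✗
  12) LOAD T0:  M=4  r_T0=4
  13) CAS  T0:  M=5  r_T0=4 ✓
  14) LOAD T1:  M=5  r_T1=5
  15) CAS  T1:  M=6  r_T1=5 ✓
  16) CAS  T3:  M=6  r_T3=4 ✗
  17) LOAD T3:  M=6  r_T3=6
  18) CAS  T3:  M=7  r_T3=6 ✓
Mismatch at 16.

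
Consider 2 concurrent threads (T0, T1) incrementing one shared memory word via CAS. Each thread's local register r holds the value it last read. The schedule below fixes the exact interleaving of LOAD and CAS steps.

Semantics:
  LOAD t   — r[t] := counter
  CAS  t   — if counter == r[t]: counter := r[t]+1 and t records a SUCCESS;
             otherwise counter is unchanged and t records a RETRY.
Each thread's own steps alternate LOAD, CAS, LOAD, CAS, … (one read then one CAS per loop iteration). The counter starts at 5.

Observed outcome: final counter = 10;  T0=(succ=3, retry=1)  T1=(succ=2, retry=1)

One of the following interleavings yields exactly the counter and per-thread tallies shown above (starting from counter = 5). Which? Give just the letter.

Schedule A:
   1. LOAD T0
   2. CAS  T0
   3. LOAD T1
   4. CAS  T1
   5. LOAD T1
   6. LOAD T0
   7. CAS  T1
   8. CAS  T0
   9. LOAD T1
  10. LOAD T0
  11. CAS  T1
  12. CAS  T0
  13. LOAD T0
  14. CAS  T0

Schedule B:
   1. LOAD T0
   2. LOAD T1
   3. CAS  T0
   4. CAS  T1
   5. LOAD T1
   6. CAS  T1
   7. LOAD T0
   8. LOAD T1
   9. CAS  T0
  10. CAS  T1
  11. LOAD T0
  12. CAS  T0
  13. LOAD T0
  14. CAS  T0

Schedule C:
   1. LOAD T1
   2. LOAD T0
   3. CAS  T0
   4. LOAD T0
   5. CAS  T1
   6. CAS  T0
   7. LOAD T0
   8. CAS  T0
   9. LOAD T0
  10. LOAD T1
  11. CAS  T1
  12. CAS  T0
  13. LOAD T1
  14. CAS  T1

Tracing schedule C:
[1] T1.load  rd  (counter 5, T1.r 5)
[2] T0.load  rd  (counter 5, T0.r 5)
[3] T0.cas  hit  (counter 6, T0.r 5)
[4] T0.load  rd  (counter 6, T0.r 6)
[5] T1.cas  miss  (counter 6, T1.r 5)
[6] T0.cas  hit  (counter 7, T0.r 6)
[7] T0.load  rd  (counter 7, T0.r 7)
[8] T0.cas  hit  (counter 8, T0.r 7)
[9] T0.load  rd  (counter 8, T0.r 8)
[10] T1.load  rd  (counter 8, T1.r 8)
[11] T1.cas  hit  (counter 9, T1.r 8)
[12] T0.cas  miss  (counter 9, T0.r 8)
[13] T1.load  rd  (counter 9, T1.r 9)
[14] T1.cas  hit  (counter 10, T1.r 9)

C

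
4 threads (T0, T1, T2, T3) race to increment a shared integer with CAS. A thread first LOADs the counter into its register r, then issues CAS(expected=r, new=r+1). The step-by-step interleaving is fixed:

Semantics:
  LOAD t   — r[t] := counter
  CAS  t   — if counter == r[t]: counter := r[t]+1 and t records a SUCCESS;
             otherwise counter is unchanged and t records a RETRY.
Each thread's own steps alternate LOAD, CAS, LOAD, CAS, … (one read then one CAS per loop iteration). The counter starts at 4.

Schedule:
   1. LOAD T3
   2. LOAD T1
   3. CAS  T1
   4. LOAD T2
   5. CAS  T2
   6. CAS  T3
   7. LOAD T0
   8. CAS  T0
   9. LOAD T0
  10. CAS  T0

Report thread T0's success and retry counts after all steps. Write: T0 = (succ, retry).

[1] T3.load  rd  (counter 4, T3.r 4)
[2] T1.load  rd  (counter 4, T1.r 4)
[3] T1.cas  hit  (counter 5, T1.r 4)
[4] T2.load  rd  (counter 5, T2.r 5)
[5] T2.cas  hit  (counter 6, T2.r 5)
[6] T3.cas  miss  (counter 6, T3.r 4)
[7] T0.load  rd  (counter 6, T0.r 6)
[8] T0.cas  hit  (counter 7, T0.r 6)
[9] T0.load  rd  (counter 7, T0.r 7)
[10] T0.cas  hit  (counter 8, T0.r 7)

T0 = (2, 0)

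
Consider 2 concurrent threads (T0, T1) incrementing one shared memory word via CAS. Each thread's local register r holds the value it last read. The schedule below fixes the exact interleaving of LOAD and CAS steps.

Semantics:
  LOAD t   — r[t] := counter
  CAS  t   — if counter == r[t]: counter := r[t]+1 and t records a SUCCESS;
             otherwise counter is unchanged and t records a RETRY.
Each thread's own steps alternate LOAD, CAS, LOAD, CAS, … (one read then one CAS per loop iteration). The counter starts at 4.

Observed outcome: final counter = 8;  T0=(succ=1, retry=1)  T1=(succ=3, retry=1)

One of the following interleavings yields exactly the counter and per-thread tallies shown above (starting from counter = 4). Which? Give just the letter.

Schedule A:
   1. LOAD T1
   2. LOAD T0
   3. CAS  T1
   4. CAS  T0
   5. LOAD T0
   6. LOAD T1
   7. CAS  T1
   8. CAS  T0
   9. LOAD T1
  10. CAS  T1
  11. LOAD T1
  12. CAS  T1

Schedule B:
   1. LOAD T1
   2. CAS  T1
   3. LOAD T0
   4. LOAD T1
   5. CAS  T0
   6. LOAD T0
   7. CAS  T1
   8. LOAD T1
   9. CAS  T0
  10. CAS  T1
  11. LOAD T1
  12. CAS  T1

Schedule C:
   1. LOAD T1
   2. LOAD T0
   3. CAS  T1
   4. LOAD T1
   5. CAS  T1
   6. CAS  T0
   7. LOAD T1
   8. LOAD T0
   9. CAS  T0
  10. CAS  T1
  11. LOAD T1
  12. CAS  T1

Tracing schedule C:
step 1: T1 LOAD ⇒ load; ctr=4 reg=4
step 2: T0 LOAD ⇒ load; ctr=4 reg=4
step 3: T1 CAS ⇒ ok; ctr=5 reg=4
step 4: T1 LOAD ⇒ load; ctr=5 reg=5
step 5: T1 CAS ⇒ ok; ctr=6 reg=5
step 6: T0 CAS ⇒ retry; ctr=6 reg=4
step 7: T1 LOAD ⇒ load; ctr=6 reg=6
step 8: T0 LOAD ⇒ load; ctr=6 reg=6
step 9: T0 CAS ⇒ ok; ctr=7 reg=6
step 10: T1 CAS ⇒ retry; ctr=7 reg=6
step 11: T1 LOAD ⇒ load; ctr=7 reg=7
step 12: T1 CAS ⇒ ok; ctr=8 reg=7

C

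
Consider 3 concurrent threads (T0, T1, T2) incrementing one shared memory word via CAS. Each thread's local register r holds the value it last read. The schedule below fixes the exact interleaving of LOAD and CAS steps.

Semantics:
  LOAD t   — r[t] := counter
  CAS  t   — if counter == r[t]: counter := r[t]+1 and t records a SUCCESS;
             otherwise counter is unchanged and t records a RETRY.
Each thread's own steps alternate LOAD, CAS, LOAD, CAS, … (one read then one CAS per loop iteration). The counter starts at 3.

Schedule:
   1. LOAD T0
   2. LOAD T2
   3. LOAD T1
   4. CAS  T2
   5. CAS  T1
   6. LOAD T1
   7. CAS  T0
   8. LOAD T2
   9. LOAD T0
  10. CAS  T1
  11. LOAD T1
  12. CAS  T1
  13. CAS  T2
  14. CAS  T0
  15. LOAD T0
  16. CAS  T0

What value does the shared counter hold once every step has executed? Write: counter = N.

counter = 7

1. LOAD T0 → mem=3 r[T0]=3 [LOAD]
2. LOAD T2 → mem=3 r[T2]=3 [LOAD]
3. LOAD T1 → mem=3 r[T1]=3 [LOAD]
4. CAS T2 → mem=4 r[T2]=3 [OK]
5. CAS T1 → mem=4 r[T1]=3 [RETRY]
6. LOAD T1 → mem=4 r[T1]=4 [LOAD]
7. CAS T0 → mem=4 r[T0]=3 [RETRY]
8. LOAD T2 → mem=4 r[T2]=4 [LOAD]
9. LOAD T0 → mem=4 r[T0]=4 [LOAD]
10. CAS T1 → mem=5 r[T1]=4 [OK]
11. LOAD T1 → mem=5 r[T1]=5 [LOAD]
12. CAS T1 → mem=6 r[T1]=5 [OK]
13. CAS T2 → mem=6 r[T2]=4 [RETRY]
14. CAS T0 → mem=6 r[T0]=4 [RETRY]
15. LOAD T0 → mem=6 r[T0]=6 [LOAD]
16. CAS T0 → mem=7 r[T0]=6 [OK]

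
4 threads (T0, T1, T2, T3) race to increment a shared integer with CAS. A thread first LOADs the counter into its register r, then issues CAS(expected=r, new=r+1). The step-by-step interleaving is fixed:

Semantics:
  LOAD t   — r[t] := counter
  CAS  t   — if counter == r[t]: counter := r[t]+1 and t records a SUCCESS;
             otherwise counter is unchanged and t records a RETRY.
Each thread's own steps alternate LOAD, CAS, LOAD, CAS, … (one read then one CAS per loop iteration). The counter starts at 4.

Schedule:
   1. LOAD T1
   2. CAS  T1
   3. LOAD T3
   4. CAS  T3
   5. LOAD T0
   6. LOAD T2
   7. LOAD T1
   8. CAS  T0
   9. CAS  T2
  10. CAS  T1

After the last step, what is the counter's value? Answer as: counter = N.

counter = 7

   1) LOAD T1:  M=4  r_T1=4
   2) CAS  T1:  M=5  r_T1=4 ✓
   3) LOAD T3:  M=5  r_T3=5
   4) CAS  T3:  M=6  r_T3=5 ✓
   5) LOAD T0:  M=6  r_T0=6
   6) LOAD T2:  M=6  r_T2=6
   7) LOAD T1:  M=6  r_T1=6
   8) CAS  T0:  M=7  r_T0=6 ✓
   9) CAS  T2:  M=7  r_T2=6 ✗
  10) CAS  T1:  M=7  r_T1=6 ✗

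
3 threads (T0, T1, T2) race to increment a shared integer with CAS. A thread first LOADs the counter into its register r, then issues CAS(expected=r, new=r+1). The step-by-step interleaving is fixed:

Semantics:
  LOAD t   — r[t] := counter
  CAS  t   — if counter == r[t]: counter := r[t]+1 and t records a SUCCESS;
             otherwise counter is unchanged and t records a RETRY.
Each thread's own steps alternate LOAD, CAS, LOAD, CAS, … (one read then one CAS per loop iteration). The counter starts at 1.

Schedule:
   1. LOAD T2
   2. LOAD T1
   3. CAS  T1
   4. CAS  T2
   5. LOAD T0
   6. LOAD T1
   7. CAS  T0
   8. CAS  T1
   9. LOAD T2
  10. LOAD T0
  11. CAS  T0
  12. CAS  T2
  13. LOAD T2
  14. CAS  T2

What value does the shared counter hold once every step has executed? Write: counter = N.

T2 LOAD — after: cnt=1, r=1 — load
T1 LOAD — after: cnt=1, r=1 — load
T1 CAS — after: cnt=2, r=1 — ok
T2 CAS — after: cnt=2, r=1 — retry
T0 LOAD — after: cnt=2, r=2 — load
T1 LOAD — after: cnt=2, r=2 — load
T0 CAS — after: cnt=3, r=2 — ok
T1 CAS — after: cnt=3, r=2 — retry
T2 LOAD — after: cnt=3, r=3 — load
T0 LOAD — after: cnt=3, r=3 — load
T0 CAS — after: cnt=4, r=3 — ok
T2 CAS — after: cnt=4, r=3 — retry
T2 LOAD — after: cnt=4, r=4 — load
T2 CAS — after: cnt=5, r=4 — ok

counter = 5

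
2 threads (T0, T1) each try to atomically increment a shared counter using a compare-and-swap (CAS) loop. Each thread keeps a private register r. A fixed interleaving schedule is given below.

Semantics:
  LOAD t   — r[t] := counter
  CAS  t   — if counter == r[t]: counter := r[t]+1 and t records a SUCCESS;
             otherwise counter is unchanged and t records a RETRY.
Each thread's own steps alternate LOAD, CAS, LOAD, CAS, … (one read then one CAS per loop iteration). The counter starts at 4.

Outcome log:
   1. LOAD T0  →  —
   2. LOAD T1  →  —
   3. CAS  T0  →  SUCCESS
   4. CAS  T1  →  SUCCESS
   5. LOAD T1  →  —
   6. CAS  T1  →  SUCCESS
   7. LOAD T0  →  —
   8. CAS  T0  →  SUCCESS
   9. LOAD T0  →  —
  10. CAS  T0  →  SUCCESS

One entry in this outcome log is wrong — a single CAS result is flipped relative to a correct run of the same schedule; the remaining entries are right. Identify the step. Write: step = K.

Correct run:
T0 LOAD — after: cnt=4, r=4 — load
T1 LOAD — after: cnt=4, r=4 — load
T0 CAS — after: cnt=5, r=4 — ok
T1 CAS — after: cnt=5, r=4 — retry
T1 LOAD — after: cnt=5, r=5 — load
T1 CAS — after: cnt=6, r=5 — ok
T0 LOAD — after: cnt=6, r=6 — load
T0 CAS — after: cnt=7, r=6 — ok
T0 LOAD — after: cnt=7, r=7 — load
T0 CAS — after: cnt=8, r=7 — ok
Mismatch at 4.

step = 4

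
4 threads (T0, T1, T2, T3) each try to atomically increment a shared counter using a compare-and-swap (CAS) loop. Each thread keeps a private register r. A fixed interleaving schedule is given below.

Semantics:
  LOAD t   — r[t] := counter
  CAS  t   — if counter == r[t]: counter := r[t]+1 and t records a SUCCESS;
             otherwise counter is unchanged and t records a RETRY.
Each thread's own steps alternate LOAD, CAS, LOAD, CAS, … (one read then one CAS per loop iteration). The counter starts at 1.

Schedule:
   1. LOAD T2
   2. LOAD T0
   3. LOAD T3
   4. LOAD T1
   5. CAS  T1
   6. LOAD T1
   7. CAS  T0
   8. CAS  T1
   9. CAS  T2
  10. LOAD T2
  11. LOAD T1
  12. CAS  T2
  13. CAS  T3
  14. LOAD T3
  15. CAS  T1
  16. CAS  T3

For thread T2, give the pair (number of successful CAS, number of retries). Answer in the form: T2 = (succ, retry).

T2 = (1, 1)

step 1: T2 LOAD ⇒ load; ctr=1 reg=1
step 2: T0 LOAD ⇒ load; ctr=1 reg=1
step 3: T3 LOAD ⇒ load; ctr=1 reg=1
step 4: T1 LOAD ⇒ load; ctr=1 reg=1
step 5: T1 CAS ⇒ ok; ctr=2 reg=1
step 6: T1 LOAD ⇒ load; ctr=2 reg=2
step 7: T0 CAS ⇒ retry; ctr=2 reg=1
step 8: T1 CAS ⇒ ok; ctr=3 reg=2
step 9: T2 CAS ⇒ retry; ctr=3 reg=1
step 10: T2 LOAD ⇒ load; ctr=3 reg=3
step 11: T1 LOAD ⇒ load; ctr=3 reg=3
step 12: T2 CAS ⇒ ok; ctr=4 reg=3
step 13: T3 CAS ⇒ retry; ctr=4 reg=1
step 14: T3 LOAD ⇒ load; ctr=4 reg=4
step 15: T1 CAS ⇒ retry; ctr=4 reg=3
step 16: T3 CAS ⇒ ok; ctr=5 reg=4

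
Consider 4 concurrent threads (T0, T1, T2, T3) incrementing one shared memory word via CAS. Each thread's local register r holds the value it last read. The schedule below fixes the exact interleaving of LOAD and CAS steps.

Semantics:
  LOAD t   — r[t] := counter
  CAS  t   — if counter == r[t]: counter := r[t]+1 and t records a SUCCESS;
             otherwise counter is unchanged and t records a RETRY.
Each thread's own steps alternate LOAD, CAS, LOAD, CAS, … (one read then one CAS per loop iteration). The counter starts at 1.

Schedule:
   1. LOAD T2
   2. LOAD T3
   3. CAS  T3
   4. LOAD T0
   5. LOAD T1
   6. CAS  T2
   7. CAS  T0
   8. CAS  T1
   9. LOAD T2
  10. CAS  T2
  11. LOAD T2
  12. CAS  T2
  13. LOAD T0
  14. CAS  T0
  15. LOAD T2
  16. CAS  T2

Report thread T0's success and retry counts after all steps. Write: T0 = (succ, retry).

#1 T2 reads 1
#2 T3 reads 1
#3 T3 CAS(1→2) writes; counter now 2
#4 T0 reads 2
#5 T1 reads 2
#6 T2 CAS(1→2) fails; counter now 2
#7 T0 CAS(2→3) writes; counter now 3
#8 T1 CAS(2→3) fails; counter now 3
#9 T2 reads 3
#10 T2 CAS(3→4) writes; counter now 4
#11 T2 reads 4
#12 T2 CAS(4→5) writes; counter now 5
#13 T0 reads 5
#14 T0 CAS(5→6) writes; counter now 6
#15 T2 reads 6
#16 T2 CAS(6→7) writes; counter now 7

T0 = (2, 0)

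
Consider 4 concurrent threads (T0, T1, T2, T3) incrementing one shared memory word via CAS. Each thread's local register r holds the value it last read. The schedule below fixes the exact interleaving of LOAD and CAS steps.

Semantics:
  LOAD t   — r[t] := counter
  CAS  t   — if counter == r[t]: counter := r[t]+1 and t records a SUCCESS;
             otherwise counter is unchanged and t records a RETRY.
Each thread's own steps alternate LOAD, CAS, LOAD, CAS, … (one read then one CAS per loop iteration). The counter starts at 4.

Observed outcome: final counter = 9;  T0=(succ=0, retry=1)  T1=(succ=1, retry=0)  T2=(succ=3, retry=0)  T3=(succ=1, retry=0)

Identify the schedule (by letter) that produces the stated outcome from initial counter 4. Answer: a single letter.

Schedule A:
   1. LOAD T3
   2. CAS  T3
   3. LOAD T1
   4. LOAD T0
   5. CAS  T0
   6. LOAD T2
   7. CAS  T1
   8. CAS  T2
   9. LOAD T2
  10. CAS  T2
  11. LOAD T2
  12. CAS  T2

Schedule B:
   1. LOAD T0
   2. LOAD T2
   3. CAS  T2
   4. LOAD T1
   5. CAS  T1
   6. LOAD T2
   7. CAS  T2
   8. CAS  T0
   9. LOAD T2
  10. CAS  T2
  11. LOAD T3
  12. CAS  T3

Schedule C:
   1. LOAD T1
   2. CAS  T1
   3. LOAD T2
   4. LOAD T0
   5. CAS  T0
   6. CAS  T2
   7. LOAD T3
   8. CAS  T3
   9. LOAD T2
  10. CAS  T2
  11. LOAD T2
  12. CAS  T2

Tracing schedule B:
step 1: T0 LOAD ⇒ load; ctr=4 reg=4
step 2: T2 LOAD ⇒ load; ctr=4 reg=4
step 3: T2 CAS ⇒ ok; ctr=5 reg=4
step 4: T1 LOAD ⇒ load; ctr=5 reg=5
step 5: T1 CAS ⇒ ok; ctr=6 reg=5
step 6: T2 LOAD ⇒ load; ctr=6 reg=6
step 7: T2 CAS ⇒ ok; ctr=7 reg=6
step 8: T0 CAS ⇒ retry; ctr=7 reg=4
step 9: T2 LOAD ⇒ load; ctr=7 reg=7
step 10: T2 CAS ⇒ ok; ctr=8 reg=7
step 11: T3 LOAD ⇒ load; ctr=8 reg=8
step 12: T3 CAS ⇒ ok; ctr=9 reg=8

B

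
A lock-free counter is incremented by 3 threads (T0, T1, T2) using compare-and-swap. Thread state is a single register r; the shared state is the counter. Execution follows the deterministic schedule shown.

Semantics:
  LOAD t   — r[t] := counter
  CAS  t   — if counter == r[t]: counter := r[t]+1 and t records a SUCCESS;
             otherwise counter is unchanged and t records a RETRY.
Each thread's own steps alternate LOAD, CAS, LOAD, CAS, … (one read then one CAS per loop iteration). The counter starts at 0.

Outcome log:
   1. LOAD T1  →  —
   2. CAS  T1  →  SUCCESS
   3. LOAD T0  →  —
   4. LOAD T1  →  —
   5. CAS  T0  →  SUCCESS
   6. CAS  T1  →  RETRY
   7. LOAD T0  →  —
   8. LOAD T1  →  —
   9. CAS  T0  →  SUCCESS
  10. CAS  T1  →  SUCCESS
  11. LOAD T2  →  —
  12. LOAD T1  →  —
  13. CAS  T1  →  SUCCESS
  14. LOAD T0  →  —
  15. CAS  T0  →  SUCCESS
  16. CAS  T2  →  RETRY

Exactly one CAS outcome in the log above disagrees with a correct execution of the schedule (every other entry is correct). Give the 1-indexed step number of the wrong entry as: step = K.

step = 10

Correct run:
[1] T1.load  rd  (counter 0, T1.r 0)
[2] T1.cas  hit  (counter 1, T1.r 0)
[3] T0.load  rd  (counter 1, T0.r 1)
[4] T1.load  rd  (counter 1, T1.r 1)
[5] T0.cas  hit  (counter 2, T0.r 1)
[6] T1.cas  miss  (counter 2, T1.r 1)
[7] T0.load  rd  (counter 2, T0.r 2)
[8] T1.load  rd  (counter 2, T1.r 2)
[9] T0.cas  hit  (counter 3, T0.r 2)
[10] T1.cas  miss  (counter 3, T1.r 2)
[11] T2.load  rd  (counter 3, T2.r 3)
[12] T1.load  rd  (counter 3, T1.r 3)
[13] T1.cas  hit  (counter 4, T1.r 3)
[14] T0.load  rd  (counter 4, T0.r 4)
[15] T0.cas  hit  (counter 5, T0.r 4)
[16] T2.cas  miss  (counter 5, T2.r 3)
Log disagrees first at step 10.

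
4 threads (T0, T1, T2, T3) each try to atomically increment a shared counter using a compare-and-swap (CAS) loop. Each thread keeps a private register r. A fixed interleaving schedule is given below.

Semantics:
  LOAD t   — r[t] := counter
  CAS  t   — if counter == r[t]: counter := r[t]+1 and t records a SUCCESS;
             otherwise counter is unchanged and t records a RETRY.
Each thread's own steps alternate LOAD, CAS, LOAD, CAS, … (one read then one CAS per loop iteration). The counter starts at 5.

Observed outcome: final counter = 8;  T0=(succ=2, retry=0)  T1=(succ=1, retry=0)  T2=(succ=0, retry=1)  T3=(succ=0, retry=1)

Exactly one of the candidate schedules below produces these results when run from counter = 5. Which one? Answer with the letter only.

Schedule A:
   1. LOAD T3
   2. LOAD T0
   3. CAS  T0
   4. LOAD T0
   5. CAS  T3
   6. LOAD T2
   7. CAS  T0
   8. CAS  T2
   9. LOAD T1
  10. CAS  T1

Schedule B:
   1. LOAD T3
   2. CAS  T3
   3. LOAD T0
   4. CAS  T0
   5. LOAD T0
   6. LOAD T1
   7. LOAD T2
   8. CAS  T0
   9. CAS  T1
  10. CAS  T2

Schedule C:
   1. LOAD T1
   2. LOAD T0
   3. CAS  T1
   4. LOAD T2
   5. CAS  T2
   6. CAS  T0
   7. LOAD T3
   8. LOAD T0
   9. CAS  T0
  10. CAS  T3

A

Run A:
step 1: T3 LOAD ⇒ load; ctr=5 reg=5
step 2: T0 LOAD ⇒ load; ctr=5 reg=5
step 3: T0 CAS ⇒ ok; ctr=6 reg=5
step 4: T0 LOAD ⇒ load; ctr=6 reg=6
step 5: T3 CAS ⇒ retry; ctr=6 reg=5
step 6: T2 LOAD ⇒ load; ctr=6 reg=6
step 7: T0 CAS ⇒ ok; ctr=7 reg=6
step 8: T2 CAS ⇒ retry; ctr=7 reg=6
step 9: T1 LOAD ⇒ load; ctr=7 reg=7
step 10: T1 CAS ⇒ ok; ctr=8 reg=7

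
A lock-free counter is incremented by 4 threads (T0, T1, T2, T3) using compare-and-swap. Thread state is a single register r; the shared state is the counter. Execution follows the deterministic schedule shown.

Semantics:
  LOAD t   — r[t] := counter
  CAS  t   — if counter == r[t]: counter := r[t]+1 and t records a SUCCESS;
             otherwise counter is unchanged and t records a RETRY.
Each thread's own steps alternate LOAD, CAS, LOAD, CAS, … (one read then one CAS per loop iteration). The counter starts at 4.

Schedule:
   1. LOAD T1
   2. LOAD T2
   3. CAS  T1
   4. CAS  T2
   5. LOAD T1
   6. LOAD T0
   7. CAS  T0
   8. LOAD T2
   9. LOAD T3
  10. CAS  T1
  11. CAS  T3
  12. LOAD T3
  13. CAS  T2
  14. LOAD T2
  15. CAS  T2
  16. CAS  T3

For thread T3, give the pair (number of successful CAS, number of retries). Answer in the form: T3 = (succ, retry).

T3 = (1, 1)

1. LOAD T1 → mem=4 r[T1]=4 [LOAD]
2. LOAD T2 → mem=4 r[T2]=4 [LOAD]
3. CAS T1 → mem=5 r[T1]=4 [OK]
4. CAS T2 → mem=5 r[T2]=4 [RETRY]
5. LOAD T1 → mem=5 r[T1]=5 [LOAD]
6. LOAD T0 → mem=5 r[T0]=5 [LOAD]
7. CAS T0 → mem=6 r[T0]=5 [OK]
8. LOAD T2 → mem=6 r[T2]=6 [LOAD]
9. LOAD T3 → mem=6 r[T3]=6 [LOAD]
10. CAS T1 → mem=6 r[T1]=5 [RETRY]
11. CAS T3 → mem=7 r[T3]=6 [OK]
12. LOAD T3 → mem=7 r[T3]=7 [LOAD]
13. CAS T2 → mem=7 r[T2]=6 [RETRY]
14. LOAD T2 → mem=7 r[T2]=7 [LOAD]
15. CAS T2 → mem=8 r[T2]=7 [OK]
16. CAS T3 → mem=8 r[T3]=7 [RETRY]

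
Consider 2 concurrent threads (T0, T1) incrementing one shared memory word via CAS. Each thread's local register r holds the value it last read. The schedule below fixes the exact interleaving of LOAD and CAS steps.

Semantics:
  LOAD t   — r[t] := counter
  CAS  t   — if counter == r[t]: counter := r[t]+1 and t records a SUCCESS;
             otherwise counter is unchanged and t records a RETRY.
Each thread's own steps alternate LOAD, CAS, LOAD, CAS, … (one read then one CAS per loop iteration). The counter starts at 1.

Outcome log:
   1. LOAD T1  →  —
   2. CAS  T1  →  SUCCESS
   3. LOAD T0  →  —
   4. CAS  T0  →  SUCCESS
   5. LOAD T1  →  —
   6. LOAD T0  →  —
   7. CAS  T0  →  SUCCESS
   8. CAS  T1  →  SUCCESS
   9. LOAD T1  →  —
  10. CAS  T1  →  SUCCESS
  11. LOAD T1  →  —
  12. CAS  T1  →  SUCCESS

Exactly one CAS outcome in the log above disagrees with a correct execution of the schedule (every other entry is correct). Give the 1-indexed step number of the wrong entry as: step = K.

Reference trace:
[1] T1.load  rd  (counter 1, T1.r 1)
[2] T1.cas  hit  (counter 2, T1.r 1)
[3] T0.load  rd  (counter 2, T0.r 2)
[4] T0.cas  hit  (counter 3, T0.r 2)
[5] T1.load  rd  (counter 3, T1.r 3)
[6] T0.load  rd  (counter 3, T0.r 3)
[7] T0.cas  hit  (counter 4, T0.r 3)
[8] T1.cas  miss  (counter 4, T1.r 3)
[9] T1.load  rd  (counter 4, T1.r 4)
[10] T1.cas  hit  (counter 5, T1.r 4)
[11] T1.load  rd  (counter 5, T1.r 5)
[12] T1.cas  hit  (counter 6, T1.r 5)
Flip is step 8.

step = 8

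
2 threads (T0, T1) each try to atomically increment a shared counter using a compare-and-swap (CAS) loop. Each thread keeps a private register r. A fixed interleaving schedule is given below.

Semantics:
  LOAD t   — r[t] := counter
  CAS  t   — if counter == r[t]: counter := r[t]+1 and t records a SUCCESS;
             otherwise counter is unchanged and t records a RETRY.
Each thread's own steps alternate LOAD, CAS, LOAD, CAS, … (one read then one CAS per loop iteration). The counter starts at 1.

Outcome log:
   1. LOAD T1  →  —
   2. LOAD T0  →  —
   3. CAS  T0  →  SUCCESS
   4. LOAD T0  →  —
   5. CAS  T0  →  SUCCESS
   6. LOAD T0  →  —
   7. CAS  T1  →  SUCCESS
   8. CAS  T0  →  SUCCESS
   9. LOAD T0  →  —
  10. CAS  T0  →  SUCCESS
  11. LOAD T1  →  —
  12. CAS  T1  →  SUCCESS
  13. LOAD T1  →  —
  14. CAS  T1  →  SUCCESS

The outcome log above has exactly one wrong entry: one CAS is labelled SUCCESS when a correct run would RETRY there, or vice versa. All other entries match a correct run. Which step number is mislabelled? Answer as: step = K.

step = 7

Correct run:
[1] T1.load  rd  (counter 1, T1.r 1)
[2] T0.load  rd  (counter 1, T0.r 1)
[3] T0.cas  hit  (counter 2, T0.r 1)
[4] T0.load  rd  (counter 2, T0.r 2)
[5] T0.cas  hit  (counter 3, T0.r 2)
[6] T0.load  rd  (counter 3, T0.r 3)
[7] T1.cas  miss  (counter 3, T1.r 1)
[8] T0.cas  hit  (counter 4, T0.r 3)
[9] T0.load  rd  (counter 4, T0.r 4)
[10] T0.cas  hit  (counter 5, T0.r 4)
[11] T1.load  rd  (counter 5, T1.r 5)
[12] T1.cas  hit  (counter 6, T1.r 5)
[13] T1.load  rd  (counter 6, T1.r 6)
[14] T1.cas  hit  (counter 7, T1.r 6)
Flip is step 7.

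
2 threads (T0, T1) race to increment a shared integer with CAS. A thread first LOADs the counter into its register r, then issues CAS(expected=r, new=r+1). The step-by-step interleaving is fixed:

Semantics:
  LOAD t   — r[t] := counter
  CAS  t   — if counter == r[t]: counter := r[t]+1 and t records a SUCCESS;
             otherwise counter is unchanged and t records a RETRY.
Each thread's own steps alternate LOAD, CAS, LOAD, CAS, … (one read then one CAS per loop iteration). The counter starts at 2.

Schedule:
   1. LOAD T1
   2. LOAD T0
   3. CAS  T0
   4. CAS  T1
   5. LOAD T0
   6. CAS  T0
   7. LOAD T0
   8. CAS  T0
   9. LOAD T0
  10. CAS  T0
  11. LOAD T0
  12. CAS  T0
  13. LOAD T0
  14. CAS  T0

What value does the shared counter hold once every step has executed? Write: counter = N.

counter = 8

step 1: T1 LOAD ⇒ load; ctr=2 reg=2
step 2: T0 LOAD ⇒ load; ctr=2 reg=2
step 3: T0 CAS ⇒ ok; ctr=3 reg=2
step 4: T1 CAS ⇒ retry; ctr=3 reg=2
step 5: T0 LOAD ⇒ load; ctr=3 reg=3
step 6: T0 CAS ⇒ ok; ctr=4 reg=3
step 7: T0 LOAD ⇒ load; ctr=4 reg=4
step 8: T0 CAS ⇒ ok; ctr=5 reg=4
step 9: T0 LOAD ⇒ load; ctr=5 reg=5
step 10: T0 CAS ⇒ ok; ctr=6 reg=5
step 11: T0 LOAD ⇒ load; ctr=6 reg=6
step 12: T0 CAS ⇒ ok; ctr=7 reg=6
step 13: T0 LOAD ⇒ load; ctr=7 reg=7
step 14: T0 CAS ⇒ ok; ctr=8 reg=7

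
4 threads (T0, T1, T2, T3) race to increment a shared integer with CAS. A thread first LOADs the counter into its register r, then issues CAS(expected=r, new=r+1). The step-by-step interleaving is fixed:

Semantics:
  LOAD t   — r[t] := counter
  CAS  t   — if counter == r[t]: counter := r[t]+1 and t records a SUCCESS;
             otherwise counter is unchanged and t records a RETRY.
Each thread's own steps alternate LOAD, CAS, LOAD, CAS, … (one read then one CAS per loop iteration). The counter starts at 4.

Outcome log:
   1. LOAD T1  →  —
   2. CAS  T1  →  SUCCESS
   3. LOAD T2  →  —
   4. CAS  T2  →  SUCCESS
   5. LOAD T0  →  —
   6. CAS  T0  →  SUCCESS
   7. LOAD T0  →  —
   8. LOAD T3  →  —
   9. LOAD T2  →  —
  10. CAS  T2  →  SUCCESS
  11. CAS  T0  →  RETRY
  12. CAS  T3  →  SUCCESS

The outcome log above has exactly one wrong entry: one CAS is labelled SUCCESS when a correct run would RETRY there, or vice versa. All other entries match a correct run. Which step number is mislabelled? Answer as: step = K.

Reference trace:
step 1: T1 LOAD ⇒ load; ctr=4 reg=4
step 2: T1 CAS ⇒ ok; ctr=5 reg=4
step 3: T2 LOAD ⇒ load; ctr=5 reg=5
step 4: T2 CAS ⇒ ok; ctr=6 reg=5
step 5: T0 LOAD ⇒ load; ctr=6 reg=6
step 6: T0 CAS ⇒ ok; ctr=7 reg=6
step 7: T0 LOAD ⇒ load; ctr=7 reg=7
step 8: T3 LOAD ⇒ load; ctr=7 reg=7
step 9: T2 LOAD ⇒ load; ctr=7 reg=7
step 10: T2 CAS ⇒ ok; ctr=8 reg=7
step 11: T0 CAS ⇒ retry; ctr=8 reg=7
step 12: T3 CAS ⇒ retry; ctr=8 reg=7
Flip is step 12.

step = 12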